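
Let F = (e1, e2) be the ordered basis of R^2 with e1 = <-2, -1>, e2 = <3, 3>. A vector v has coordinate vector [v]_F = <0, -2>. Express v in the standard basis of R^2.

<-6, -6>

By definition v = 0·e1 - 2e2.
Summing componentwise gives <-6, -6>.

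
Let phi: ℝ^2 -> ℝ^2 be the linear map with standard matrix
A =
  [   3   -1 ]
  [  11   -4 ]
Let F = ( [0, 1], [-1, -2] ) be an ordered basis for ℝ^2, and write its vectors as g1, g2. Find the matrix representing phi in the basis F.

Let P have columns g1, g2. Then [phi]_F = P^(-1) A P.
Here det P = 1, so P^(-1) is integer; computing A P first and then P^(-1)(A P) gives [[-2, -1], [1, 1]].

[[-2, -1], [1, 1]]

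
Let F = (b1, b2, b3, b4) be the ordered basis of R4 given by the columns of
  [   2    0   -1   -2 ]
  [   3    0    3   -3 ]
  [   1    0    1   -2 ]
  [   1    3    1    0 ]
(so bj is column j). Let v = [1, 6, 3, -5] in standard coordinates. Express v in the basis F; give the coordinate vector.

[0, -2, 1, -1]

Write v = c_1 b1 + ... + c_4 b4 and solve for the c_i.
Solving this 4x4 system gives c = (0, -2, 1, -1).
Check: 0·b1 - 2b2 + b3 - b4 = [1, 6, 3, -5].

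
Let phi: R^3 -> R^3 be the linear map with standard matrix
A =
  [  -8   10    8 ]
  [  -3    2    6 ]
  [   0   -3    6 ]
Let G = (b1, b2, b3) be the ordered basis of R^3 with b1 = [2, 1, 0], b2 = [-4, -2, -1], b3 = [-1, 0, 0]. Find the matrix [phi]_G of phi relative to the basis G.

[[2, 2, 3], [3, 0, 0], [-2, 0, -2]]

The j-th column of [phi]_G is [phi(bj)]_G.
phi(b1) = A b1 = [-6, -4, -3] = 2b1 + 3b2 - 2b3, so column 1 is [2, 3, -2].
Repeating for b2, b3 and assembling the columns gives [[2, 2, 3], [3, 0, 0], [-2, 0, -2]].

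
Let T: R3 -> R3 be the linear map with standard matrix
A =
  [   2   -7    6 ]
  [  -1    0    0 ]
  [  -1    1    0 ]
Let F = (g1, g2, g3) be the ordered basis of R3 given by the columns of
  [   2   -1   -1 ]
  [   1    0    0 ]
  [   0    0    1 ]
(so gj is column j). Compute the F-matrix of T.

[[-2, 1, 1], [0, 3, -3], [-1, 1, 1]]

The j-th column of [T]_F is [T(gj)]_F.
T(g1) = A g1 = [-3, -2, -1] = -2g1 + 0·g2 - g3, so column 1 is [-2, 0, -1].
Repeating for g2, g3 and assembling the columns gives [[-2, 1, 1], [0, 3, -3], [-1, 1, 1]].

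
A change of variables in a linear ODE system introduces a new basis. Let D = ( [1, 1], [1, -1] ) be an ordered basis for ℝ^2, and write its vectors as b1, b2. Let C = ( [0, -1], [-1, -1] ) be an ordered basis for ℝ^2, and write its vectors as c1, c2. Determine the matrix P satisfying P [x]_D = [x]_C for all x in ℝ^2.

[[0, 2], [-1, -1]]

Column j of P is [bj]_C, since P maps D-coordinates to C-coordinates.
Expressing b1 in C: b1 = 0·c1 - c2, so column 1 of P is [0, -1].
Doing the same for each bj gives P = [[0, 2], [-1, -1]].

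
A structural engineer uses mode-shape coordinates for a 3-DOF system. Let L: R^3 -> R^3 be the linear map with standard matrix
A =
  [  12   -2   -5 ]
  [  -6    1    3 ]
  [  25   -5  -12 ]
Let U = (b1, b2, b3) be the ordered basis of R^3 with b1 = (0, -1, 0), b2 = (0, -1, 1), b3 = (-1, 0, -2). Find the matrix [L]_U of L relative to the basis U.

[[0, -1, -3], [1, -1, 3], [-2, 3, 2]]

With P the matrix whose columns are b1, ..., b3, [L]_U = P^(-1) A P.
Column by column: L(b1) = A b1 = (2, -1, 5); its U-coordinates (0, 1, -2) give column 1.
Continuing for each basis vector yields [L]_U = [[0, -1, -3], [1, -1, 3], [-2, 3, 2]].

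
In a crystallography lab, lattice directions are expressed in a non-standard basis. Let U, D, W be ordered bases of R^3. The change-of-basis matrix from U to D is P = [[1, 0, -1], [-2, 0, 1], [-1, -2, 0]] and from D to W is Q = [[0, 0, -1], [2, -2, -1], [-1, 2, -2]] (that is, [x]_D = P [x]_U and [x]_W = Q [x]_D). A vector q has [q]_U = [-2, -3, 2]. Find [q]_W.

First [q]_D = P [q]_U = [-4, 6, 8].
Then [q]_W = Q [q]_D = [-8, -28, 0].

[-8, -28, 0]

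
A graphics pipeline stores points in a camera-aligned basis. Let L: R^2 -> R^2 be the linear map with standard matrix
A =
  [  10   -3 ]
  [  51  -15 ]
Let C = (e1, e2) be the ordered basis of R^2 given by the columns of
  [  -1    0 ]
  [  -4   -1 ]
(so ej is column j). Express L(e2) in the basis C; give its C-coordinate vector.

[-3, -3]

Compute L(e2) = A e2 = [3, 15] in standard coordinates.
Then write this in C-coordinates: solve for y in y_1 e1 + y_2 e2 = [3, 15].
This gives y = [-3, -3], which is column 2 of [L]_C.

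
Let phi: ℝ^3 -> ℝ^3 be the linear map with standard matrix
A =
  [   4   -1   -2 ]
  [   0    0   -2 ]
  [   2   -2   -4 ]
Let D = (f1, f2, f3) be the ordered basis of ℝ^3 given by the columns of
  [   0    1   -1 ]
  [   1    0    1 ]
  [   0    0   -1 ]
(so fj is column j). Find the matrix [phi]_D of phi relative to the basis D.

With P the matrix whose columns are f1, ..., f3, [phi]_D = P^(-1) A P.
Column by column: phi(f1) = A f1 = [-1, 0, -2]; its D-coordinates [-2, 1, 2] give column 1.
Continuing for each basis vector yields [phi]_D = [[-2, 2, 2], [1, 2, -3], [2, -2, 0]].

[[-2, 2, 2], [1, 2, -3], [2, -2, 0]]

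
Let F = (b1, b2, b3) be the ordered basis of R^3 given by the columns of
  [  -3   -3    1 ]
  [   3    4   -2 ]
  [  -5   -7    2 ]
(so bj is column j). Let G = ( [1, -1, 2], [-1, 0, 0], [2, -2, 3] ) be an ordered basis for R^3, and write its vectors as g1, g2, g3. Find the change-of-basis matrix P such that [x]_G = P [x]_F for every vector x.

Let M have columns bj and N have columns gj. Then for every x, N [x]_G = x = M [x]_F, so P = N^(-1) M.
Since det N = 1, N^(-1) has integer entries; multiplying gives P = [[-1, -2, -2], [0, -1, 1], [-1, -1, 2]].

[[-1, -2, -2], [0, -1, 1], [-1, -1, 2]]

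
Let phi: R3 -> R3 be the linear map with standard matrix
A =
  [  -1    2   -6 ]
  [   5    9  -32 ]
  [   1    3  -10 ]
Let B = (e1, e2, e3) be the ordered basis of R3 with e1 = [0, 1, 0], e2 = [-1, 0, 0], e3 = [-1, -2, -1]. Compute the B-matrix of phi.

[[3, -3, 3], [1, -2, 0], [-3, 1, -3]]

With P the matrix whose columns are e1, ..., e3, [phi]_B = P^(-1) A P.
Column by column: phi(e1) = A e1 = [2, 9, 3]; its B-coordinates [3, 1, -3] give column 1.
Continuing for each basis vector yields [phi]_B = [[3, -3, 3], [1, -2, 0], [-3, 1, -3]].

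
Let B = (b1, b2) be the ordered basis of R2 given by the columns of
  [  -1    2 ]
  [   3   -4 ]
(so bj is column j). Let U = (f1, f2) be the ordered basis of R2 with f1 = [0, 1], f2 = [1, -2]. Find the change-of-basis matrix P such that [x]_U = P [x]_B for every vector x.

[[1, 0], [-1, 2]]

Let M have columns bj and N have columns fj. Then for every x, N [x]_U = x = M [x]_B, so P = N^(-1) M.
Since det N = -1, N^(-1) has integer entries; multiplying gives P = [[1, 0], [-1, 2]].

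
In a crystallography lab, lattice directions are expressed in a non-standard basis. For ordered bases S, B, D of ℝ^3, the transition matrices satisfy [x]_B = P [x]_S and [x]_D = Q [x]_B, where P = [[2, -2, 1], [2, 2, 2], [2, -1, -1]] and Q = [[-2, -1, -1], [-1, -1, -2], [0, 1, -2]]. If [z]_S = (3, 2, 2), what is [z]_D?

Apply P to get B-coordinates (4, 14, 2), then Q to get D-coordinates.
The result is [z]_D = (-24, -22, 10).

(-24, -22, 10)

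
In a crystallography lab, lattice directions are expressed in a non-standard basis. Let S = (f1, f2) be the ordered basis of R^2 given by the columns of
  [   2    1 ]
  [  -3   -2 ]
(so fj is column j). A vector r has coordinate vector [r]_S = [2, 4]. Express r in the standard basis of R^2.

[8, -14]

By definition r = 2f1 + 4f2.
Summing componentwise gives [8, -14].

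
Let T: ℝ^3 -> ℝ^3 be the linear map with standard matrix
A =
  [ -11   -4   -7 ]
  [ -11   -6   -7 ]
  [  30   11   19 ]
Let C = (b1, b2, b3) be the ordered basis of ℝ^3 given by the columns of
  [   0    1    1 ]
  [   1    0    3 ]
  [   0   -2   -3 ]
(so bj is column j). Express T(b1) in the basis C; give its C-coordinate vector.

Compute T(b1) = A b1 = (-4, -6, 11) in standard coordinates.
Then write this in C-coordinates: solve for y in y_1 b1 + ... + y_3 b3 = (-4, -6, 11).
This gives y = (3, -1, -3), which is column 1 of [T]_C.

(3, -1, -3)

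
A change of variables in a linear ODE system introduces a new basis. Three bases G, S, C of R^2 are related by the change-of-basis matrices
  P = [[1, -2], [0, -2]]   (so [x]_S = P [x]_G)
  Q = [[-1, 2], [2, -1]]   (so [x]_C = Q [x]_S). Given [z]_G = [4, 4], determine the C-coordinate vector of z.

[-12, 0]

First [z]_S = P [z]_G = [-4, -8].
Then [z]_C = Q [z]_S = [-12, 0].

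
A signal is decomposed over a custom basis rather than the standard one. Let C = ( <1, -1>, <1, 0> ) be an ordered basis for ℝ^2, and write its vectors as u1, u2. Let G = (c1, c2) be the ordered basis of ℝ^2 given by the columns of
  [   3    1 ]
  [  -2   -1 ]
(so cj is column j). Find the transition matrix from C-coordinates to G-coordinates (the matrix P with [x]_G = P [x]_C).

[[0, 1], [1, -2]]

Let M have columns uj and N have columns cj. Then for every x, N [x]_G = x = M [x]_C, so P = N^(-1) M.
Since det N = -1, N^(-1) has integer entries; multiplying gives P = [[0, 1], [1, -2]].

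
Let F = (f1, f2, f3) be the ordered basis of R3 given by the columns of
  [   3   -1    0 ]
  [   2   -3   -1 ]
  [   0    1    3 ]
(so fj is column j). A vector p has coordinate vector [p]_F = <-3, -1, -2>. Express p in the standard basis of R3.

p = M [p]_F, where M has columns f1, ..., f3.
Carrying out the matrix-vector product, p = <-8, -1, -7>.

<-8, -1, -7>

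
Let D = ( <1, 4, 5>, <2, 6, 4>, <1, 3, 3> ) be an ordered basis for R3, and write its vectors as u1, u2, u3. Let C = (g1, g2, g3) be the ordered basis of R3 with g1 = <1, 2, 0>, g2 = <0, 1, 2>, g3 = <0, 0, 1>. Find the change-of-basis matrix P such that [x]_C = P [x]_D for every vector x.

[[1, 2, 1], [2, 2, 1], [1, 0, 1]]

Column j of P is [uj]_C, since P maps D-coordinates to C-coordinates.
Expressing u1 in C: u1 = g1 + 2g2 + g3, so column 1 of P is <1, 2, 1>.
Doing the same for each uj gives P = [[1, 2, 1], [2, 2, 1], [1, 0, 1]].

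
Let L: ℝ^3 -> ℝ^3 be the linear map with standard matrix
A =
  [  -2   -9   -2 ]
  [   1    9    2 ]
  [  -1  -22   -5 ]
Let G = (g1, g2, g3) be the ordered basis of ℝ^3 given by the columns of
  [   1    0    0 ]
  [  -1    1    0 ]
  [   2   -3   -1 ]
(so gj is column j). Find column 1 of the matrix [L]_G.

Column 1 of [L]_G is the G-coordinate vector of L(g1).
In standard coordinates L(g1) = A g1 = <3, -4, 11>.
Converting to G: <3, -4, 11> = 3g1 - g2 - 2g3, so the coordinate vector is <3, -1, -2>.

<3, -1, -2>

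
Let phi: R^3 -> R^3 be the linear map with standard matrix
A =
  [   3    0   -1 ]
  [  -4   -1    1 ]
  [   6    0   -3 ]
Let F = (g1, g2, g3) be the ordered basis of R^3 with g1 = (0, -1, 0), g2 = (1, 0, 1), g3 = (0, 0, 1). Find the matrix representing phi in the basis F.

[[-1, 3, -1], [0, 2, -1], [0, 1, -2]]

With P the matrix whose columns are g1, ..., g3, [phi]_F = P^(-1) A P.
Column by column: phi(g1) = A g1 = (0, 1, 0); its F-coordinates (-1, 0, 0) give column 1.
Continuing for each basis vector yields [phi]_F = [[-1, 3, -1], [0, 2, -1], [0, 1, -2]].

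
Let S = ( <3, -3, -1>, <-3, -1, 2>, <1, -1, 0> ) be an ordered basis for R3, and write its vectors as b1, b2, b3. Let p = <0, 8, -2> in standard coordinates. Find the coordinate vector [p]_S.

[p]_S is the unique c with M c = p, where M has columns b1, ..., b3.
Solving this 3x3 system gives c = (-2, -2, 0).
Check: -2b1 - 2b2 + 0·b3 = <0, 8, -2>.

<-2, -2, 0>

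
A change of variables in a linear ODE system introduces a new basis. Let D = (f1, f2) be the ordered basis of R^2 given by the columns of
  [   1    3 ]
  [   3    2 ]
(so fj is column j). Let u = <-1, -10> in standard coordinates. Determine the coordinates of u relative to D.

<-4, 1>

We seek scalars with c_1 f1 + c_2 f2 = u; equivalently solve M c = u where the columns of M are f1, f2.
System: c_1 + 3c_2 = -1, 3c_1 + 2c_2 = -10; solving gives c_1 = -4, c_2 = 1.
Check: -4f1 + f2 = <-1, -10>.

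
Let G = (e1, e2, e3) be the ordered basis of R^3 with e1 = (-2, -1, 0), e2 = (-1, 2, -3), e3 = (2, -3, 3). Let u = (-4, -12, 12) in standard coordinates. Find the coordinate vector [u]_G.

(4, -4, 0)

Write u = c_1 e1 + ... + c_3 e3 and solve for the c_i.
Row-reducing the augmented matrix [M | u] gives c = (4, -4, 0).
Check: 4e1 - 4e2 + 0·e3 = (-4, -12, 12).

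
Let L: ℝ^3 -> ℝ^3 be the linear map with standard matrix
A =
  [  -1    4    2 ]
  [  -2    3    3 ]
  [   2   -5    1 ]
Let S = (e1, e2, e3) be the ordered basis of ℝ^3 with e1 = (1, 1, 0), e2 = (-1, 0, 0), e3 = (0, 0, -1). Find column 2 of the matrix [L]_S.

(2, 1, 2)

Compute L(e2) = A e2 = (1, 2, -2) in standard coordinates.
Then write this in S-coordinates: solve for y in y_1 e1 + ... + y_3 e3 = (1, 2, -2).
This gives y = (2, 1, 2), which is column 2 of [L]_S.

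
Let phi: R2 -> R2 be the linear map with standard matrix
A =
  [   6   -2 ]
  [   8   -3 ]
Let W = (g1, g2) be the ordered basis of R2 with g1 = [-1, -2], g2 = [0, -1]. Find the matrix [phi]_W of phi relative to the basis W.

Let P have columns g1, g2. Then [phi]_W = P^(-1) A P.
Here det P = 1, so P^(-1) is integer; computing A P first and then P^(-1)(A P) gives [[2, -2], [-2, 1]].

[[2, -2], [-2, 1]]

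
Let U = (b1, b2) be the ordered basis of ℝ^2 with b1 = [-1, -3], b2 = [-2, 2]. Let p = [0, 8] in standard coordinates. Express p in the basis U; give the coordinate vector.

[-2, 1]

Write p = c_1 b1 + c_2 b2 and solve for the c_i.
System: -c_1 - 2c_2 = 0, -3c_1 + 2c_2 = 8; solving gives c_1 = -2, c_2 = 1.
Check: -2b1 + b2 = [0, 8].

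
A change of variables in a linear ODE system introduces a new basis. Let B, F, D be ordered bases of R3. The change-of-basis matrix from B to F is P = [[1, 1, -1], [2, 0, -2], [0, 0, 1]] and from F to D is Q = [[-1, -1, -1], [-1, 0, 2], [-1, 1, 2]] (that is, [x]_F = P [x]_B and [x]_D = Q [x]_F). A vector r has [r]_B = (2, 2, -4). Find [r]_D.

First [r]_F = P [r]_B = (8, 12, -4).
Then [r]_D = Q [r]_F = (-16, -16, -4).

(-16, -16, -4)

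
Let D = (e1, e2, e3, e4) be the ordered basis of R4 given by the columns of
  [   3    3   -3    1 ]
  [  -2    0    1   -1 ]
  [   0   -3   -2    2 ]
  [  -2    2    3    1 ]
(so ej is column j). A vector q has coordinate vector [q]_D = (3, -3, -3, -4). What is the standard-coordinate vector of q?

q = M [q]_D, where M has columns e1, ..., e4.
Carrying out the matrix-vector product, q = (5, -5, 7, -25).

(5, -5, 7, -25)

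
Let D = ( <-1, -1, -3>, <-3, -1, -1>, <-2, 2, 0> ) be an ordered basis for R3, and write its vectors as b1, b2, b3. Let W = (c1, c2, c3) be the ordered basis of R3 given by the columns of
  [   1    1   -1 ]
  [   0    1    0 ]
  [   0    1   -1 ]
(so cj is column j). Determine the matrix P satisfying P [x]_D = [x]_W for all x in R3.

[[2, -2, -2], [-1, -1, 2], [2, 0, 2]]

Let M have columns bj and N have columns cj. Then for every x, N [x]_W = x = M [x]_D, so P = N^(-1) M.
Since det N = -1, N^(-1) has integer entries; multiplying gives P = [[2, -2, -2], [-1, -1, 2], [2, 0, 2]].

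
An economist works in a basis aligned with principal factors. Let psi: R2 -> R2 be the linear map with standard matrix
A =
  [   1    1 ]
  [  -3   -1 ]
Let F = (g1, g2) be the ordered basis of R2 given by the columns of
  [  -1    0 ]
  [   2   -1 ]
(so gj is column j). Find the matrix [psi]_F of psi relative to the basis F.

[[-1, 1], [-3, 1]]

Let P have columns g1, g2. Then [psi]_F = P^(-1) A P.
Here det P = 1, so P^(-1) is integer; computing A P first and then P^(-1)(A P) gives [[-1, 1], [-3, 1]].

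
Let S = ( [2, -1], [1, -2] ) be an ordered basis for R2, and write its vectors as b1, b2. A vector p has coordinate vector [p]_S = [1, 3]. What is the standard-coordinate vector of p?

[5, -7]

By definition p = b1 + 3b2.
Summing componentwise gives [5, -7].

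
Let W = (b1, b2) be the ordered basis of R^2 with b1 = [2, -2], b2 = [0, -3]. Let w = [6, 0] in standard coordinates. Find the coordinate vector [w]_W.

[3, -2]

[w]_W is the unique c with M c = w, where M has columns b1, b2.
System: 2c_1 + 0c_2 = 6, -2c_1 - 3c_2 = 0; solving gives c_1 = 3, c_2 = -2.
Check: 3b1 - 2b2 = [6, 0].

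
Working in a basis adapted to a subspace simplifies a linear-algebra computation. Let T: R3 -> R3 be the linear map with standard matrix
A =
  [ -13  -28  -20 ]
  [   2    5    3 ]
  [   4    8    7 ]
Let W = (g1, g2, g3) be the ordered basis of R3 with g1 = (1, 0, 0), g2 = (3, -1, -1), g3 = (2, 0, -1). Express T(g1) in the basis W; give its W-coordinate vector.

Compute T(g1) = A g1 = (-13, 2, 4) in standard coordinates.
Then write this in W-coordinates: solve for y in y_1 g1 + ... + y_3 g3 = (-13, 2, 4).
This gives y = (-3, -2, -2), which is column 1 of [T]_W.

(-3, -2, -2)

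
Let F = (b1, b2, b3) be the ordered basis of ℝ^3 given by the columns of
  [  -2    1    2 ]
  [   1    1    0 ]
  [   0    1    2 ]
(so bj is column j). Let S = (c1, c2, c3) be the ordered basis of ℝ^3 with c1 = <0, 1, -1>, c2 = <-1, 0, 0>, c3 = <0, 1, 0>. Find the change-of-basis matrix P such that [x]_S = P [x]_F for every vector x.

[[0, -1, -2], [2, -1, -2], [1, 2, 2]]

Column j of P is [bj]_S, since P maps F-coordinates to S-coordinates.
Expressing b1 in S: b1 = 0·c1 + 2c2 + c3, so column 1 of P is <0, 2, 1>.
Doing the same for each bj gives P = [[0, -1, -2], [2, -1, -2], [1, 2, 2]].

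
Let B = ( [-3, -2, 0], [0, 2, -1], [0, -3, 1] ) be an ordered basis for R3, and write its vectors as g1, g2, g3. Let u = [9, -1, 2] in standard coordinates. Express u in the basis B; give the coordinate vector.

[-3, 1, 3]

[u]_B is the unique c with M c = u, where M has columns g1, ..., g3.
Solving this 3x3 system gives c = (-3, 1, 3).
Check: -3g1 + g2 + 3g3 = [9, -1, 2].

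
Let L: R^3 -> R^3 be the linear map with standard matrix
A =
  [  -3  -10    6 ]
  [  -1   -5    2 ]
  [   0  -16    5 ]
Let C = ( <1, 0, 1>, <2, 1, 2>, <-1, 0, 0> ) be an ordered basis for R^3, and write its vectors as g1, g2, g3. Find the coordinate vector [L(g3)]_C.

Column 3 of [L]_C is the C-coordinate vector of L(g3).
In standard coordinates L(g3) = A g3 = <3, 1, 0>.
Converting to C: <3, 1, 0> = -2g1 + g2 - 3g3, so the coordinate vector is <-2, 1, -3>.

<-2, 1, -3>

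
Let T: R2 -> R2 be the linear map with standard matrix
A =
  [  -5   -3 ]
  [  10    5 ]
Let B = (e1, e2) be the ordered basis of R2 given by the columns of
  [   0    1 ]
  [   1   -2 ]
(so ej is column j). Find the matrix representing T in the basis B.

With P the matrix whose columns are e1, e2, [T]_B = P^(-1) A P.
Column by column: T(e1) = A e1 = <-3, 5>; its B-coordinates <-1, -3> give column 1.
Continuing for each basis vector yields [T]_B = [[-1, 2], [-3, 1]].

[[-1, 2], [-3, 1]]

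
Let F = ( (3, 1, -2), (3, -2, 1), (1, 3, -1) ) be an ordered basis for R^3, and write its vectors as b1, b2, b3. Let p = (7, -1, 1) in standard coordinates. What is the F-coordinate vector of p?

(0, 2, 1)

We seek scalars with c_1 b1 + ... + c_3 b3 = p; equivalently solve M c = p where the columns of M are b1, ..., b3.
Row-reducing the augmented matrix [M | p] gives c = (0, 2, 1).
Check: 0·b1 + 2b2 + b3 = (7, -1, 1).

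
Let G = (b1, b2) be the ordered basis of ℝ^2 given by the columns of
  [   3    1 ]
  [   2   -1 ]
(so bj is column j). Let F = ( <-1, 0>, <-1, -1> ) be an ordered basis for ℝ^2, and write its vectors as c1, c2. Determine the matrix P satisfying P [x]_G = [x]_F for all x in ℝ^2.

Let M have columns bj and N have columns cj. Then for every x, N [x]_F = x = M [x]_G, so P = N^(-1) M.
Since det N = 1, N^(-1) has integer entries; multiplying gives P = [[-1, -2], [-2, 1]].

[[-1, -2], [-2, 1]]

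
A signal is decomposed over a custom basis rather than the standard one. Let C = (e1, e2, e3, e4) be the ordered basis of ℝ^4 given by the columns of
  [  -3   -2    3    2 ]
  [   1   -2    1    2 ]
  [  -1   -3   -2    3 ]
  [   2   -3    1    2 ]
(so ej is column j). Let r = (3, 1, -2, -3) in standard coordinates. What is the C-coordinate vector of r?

(0, 4, 1, 4)

We seek scalars with c_1 e1 + ... + c_4 e4 = r; equivalently solve M c = r where the columns of M are e1, ..., e4.
Solving this 4x4 system gives c = (0, 4, 1, 4).
Check: 0·e1 + 4e2 + e3 + 4e4 = (3, 1, -2, -3).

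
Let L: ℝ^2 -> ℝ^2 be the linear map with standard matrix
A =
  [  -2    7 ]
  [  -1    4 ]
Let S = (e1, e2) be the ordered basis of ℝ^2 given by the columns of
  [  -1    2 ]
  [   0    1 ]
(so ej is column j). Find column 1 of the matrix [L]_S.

Compute L(e1) = A e1 = <2, 1> in standard coordinates.
Then write this in S-coordinates: solve for y in y_1 e1 + y_2 e2 = <2, 1>.
This gives y = <0, 1>, which is column 1 of [L]_S.

<0, 1>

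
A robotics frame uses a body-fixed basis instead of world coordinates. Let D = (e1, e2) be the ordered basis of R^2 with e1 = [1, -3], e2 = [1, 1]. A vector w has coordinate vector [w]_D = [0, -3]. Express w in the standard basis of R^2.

[-3, -3]

w = M [w]_D, where M has columns e1, e2.
Carrying out the matrix-vector product, w = [-3, -3].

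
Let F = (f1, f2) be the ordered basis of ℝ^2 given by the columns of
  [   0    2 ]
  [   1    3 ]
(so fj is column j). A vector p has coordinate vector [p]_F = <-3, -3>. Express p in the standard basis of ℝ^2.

<-6, -12>

The coordinates say p = -3f1 - 3f2; adding the scaled basis vectors gives <-6, -12>.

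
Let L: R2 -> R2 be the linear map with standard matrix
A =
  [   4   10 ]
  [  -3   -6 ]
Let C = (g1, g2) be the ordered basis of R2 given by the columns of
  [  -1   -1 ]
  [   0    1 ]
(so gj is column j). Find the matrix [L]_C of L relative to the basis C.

Let P have columns g1, g2. Then [L]_C = P^(-1) A P.
Here det P = -1, so P^(-1) is integer; computing A P first and then P^(-1)(A P) gives [[1, -3], [3, -3]].

[[1, -3], [3, -3]]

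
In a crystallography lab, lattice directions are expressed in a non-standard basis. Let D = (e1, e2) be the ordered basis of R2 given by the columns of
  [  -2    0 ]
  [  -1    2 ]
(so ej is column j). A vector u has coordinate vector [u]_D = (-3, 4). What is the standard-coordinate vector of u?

By definition u = -3e1 + 4e2.
Summing componentwise gives (6, 11).

(6, 11)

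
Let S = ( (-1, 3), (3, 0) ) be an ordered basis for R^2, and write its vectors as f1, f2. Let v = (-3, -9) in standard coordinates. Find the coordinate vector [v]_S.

(-3, -2)

We seek scalars with c_1 f1 + c_2 f2 = v; equivalently solve M c = v where the columns of M are f1, f2.
System: -c_1 + 3c_2 = -3, 3c_1 + 0c_2 = -9; solving gives c_1 = -3, c_2 = -2.
Check: -3f1 - 2f2 = (-3, -9).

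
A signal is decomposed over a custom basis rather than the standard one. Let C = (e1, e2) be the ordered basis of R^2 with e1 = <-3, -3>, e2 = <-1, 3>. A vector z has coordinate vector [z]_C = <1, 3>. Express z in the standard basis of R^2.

<-6, 6>

z = M [z]_C, where M has columns e1, e2.
Carrying out the matrix-vector product, z = <-6, 6>.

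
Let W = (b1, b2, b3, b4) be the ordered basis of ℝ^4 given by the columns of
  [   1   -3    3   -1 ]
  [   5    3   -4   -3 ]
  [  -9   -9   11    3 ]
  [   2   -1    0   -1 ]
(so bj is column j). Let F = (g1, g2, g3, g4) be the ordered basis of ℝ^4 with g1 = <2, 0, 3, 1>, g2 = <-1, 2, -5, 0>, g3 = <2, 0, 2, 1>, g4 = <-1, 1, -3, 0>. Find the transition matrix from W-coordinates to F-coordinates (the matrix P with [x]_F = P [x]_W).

[[0, 0, 0, -2], [2, 2, -1, -2], [2, -1, 0, 1], [1, -1, -2, 1]]

Take x = bj: its W-coordinates are the j-th standard unit vector, so P e_j — column j of P — equals [bj]_F.
b1 = 0·g1 + 2g2 + 2g3 + g4, giving column 1 = <0, 2, 2, 1>; repeating for each j gives P = [[0, 0, 0, -2], [2, 2, -1, -2], [2, -1, 0, 1], [1, -1, -2, 1]].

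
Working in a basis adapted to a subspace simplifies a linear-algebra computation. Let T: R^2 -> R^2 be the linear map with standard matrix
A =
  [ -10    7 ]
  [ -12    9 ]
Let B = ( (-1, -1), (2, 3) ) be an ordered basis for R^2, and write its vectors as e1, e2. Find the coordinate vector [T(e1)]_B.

(-3, 0)

Column 1 of [T]_B is the B-coordinate vector of T(e1).
In standard coordinates T(e1) = A e1 = (3, 3).
Converting to B: (3, 3) = -3e1 + 0·e2, so the coordinate vector is (-3, 0).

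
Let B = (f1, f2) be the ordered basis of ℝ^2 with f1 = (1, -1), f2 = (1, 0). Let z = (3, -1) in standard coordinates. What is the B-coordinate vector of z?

[z]_B is the unique c with M c = z, where M has columns f1, f2.
System: c_1 + c_2 = 3, -c_1 + 0c_2 = -1; solving gives c_1 = 1, c_2 = 2.
Check: f1 + 2f2 = (3, -1).

(1, 2)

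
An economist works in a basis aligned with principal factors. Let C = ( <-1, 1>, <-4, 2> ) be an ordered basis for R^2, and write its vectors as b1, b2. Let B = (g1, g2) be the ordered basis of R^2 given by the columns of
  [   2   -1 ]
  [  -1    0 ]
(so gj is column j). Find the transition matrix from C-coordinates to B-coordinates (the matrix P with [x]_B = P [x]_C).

Let M have columns bj and N have columns gj. Then for every x, N [x]_B = x = M [x]_C, so P = N^(-1) M.
Since det N = -1, N^(-1) has integer entries; multiplying gives P = [[-1, -2], [-1, 0]].

[[-1, -2], [-1, 0]]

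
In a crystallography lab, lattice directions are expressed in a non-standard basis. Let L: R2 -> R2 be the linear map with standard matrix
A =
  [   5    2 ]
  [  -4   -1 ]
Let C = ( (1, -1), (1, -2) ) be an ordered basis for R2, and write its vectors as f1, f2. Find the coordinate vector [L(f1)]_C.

(3, 0)

Compute L(f1) = A f1 = (3, -3) in standard coordinates.
Then write this in C-coordinates: solve for y in y_1 f1 + y_2 f2 = (3, -3).
This gives y = (3, 0), which is column 1 of [L]_C.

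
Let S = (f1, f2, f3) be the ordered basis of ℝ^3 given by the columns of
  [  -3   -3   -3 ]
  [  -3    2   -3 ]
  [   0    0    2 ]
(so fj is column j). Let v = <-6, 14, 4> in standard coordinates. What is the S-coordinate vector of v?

We seek scalars with c_1 f1 + ... + c_3 f3 = v; equivalently solve M c = v where the columns of M are f1, ..., f3.
Solving this 3x3 system gives c = (-4, 4, 2).
Check: -4f1 + 4f2 + 2f3 = <-6, 14, 4>.

<-4, 4, 2>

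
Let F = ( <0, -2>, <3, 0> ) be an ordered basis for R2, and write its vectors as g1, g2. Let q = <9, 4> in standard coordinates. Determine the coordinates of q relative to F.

<-2, 3>

Write q = c_1 g1 + c_2 g2 and solve for the c_i.
System: 0c_1 + 3c_2 = 9, -2c_1 + 0c_2 = 4; solving gives c_1 = -2, c_2 = 3.
Check: -2g1 + 3g2 = <9, 4>.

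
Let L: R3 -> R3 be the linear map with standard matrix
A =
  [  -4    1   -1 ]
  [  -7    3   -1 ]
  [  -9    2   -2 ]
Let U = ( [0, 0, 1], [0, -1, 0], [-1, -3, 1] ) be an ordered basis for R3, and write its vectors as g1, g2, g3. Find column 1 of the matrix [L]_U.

Column 1 of [L]_U is the U-coordinate vector of L(g1).
In standard coordinates L(g1) = A g1 = [-1, -1, -2].
Converting to U: [-1, -1, -2] = -3g1 - 2g2 + g3, so the coordinate vector is [-3, -2, 1].

[-3, -2, 1]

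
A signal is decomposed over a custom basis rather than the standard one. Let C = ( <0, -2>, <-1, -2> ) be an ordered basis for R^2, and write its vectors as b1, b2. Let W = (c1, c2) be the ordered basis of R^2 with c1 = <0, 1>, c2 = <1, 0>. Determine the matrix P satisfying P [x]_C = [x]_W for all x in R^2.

Take x = bj: its C-coordinates are the j-th standard unit vector, so P e_j — column j of P — equals [bj]_W.
b1 = -2c1 + 0·c2, giving column 1 = <-2, 0>; repeating for each j gives P = [[-2, -2], [0, -1]].

[[-2, -2], [0, -1]]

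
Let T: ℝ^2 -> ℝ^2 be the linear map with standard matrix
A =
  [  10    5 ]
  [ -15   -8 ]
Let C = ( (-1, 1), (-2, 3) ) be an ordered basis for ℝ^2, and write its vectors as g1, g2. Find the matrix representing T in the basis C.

[[1, 3], [2, 1]]

Let P have columns g1, g2. Then [T]_C = P^(-1) A P.
Here det P = -1, so P^(-1) is integer; computing A P first and then P^(-1)(A P) gives [[1, 3], [2, 1]].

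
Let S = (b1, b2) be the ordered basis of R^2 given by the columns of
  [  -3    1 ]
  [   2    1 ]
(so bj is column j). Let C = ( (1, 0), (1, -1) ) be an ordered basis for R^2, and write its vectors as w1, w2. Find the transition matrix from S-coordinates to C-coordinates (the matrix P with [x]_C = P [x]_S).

Take x = bj: its S-coordinates are the j-th standard unit vector, so P e_j — column j of P — equals [bj]_C.
b1 = -w1 - 2w2, giving column 1 = (-1, -2); repeating for each j gives P = [[-1, 2], [-2, -1]].

[[-1, 2], [-2, -1]]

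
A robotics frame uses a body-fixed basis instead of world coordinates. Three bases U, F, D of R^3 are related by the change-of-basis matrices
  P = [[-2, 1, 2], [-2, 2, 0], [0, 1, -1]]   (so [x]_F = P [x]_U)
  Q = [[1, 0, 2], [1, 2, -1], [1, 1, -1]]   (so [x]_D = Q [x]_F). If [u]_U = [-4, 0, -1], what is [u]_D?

[8, 21, 13]

Apply P to get F-coordinates [6, 8, 1], then Q to get D-coordinates.
The result is [u]_D = [8, 21, 13].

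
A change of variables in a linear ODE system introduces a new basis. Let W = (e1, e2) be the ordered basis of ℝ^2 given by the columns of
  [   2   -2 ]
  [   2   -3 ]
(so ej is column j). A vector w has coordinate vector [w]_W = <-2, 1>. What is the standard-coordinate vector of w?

<-6, -7>

The coordinates say w = -2e1 + e2; adding the scaled basis vectors gives <-6, -7>.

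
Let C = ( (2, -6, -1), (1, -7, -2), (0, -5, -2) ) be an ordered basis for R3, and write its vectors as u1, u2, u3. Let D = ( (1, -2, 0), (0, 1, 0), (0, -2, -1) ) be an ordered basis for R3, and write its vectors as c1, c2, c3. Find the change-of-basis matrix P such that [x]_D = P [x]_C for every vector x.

[[2, 1, 0], [0, -1, -1], [1, 2, 2]]

Let M have columns uj and N have columns cj. Then for every x, N [x]_D = x = M [x]_C, so P = N^(-1) M.
Since det N = -1, N^(-1) has integer entries; multiplying gives P = [[2, 1, 0], [0, -1, -1], [1, 2, 2]].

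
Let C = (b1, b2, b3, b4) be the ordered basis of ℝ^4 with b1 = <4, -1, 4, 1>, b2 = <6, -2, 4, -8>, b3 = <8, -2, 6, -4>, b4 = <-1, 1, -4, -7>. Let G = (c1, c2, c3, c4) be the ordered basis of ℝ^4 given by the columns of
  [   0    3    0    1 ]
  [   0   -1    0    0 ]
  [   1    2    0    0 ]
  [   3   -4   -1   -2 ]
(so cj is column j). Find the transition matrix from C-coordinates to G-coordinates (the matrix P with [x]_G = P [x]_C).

[[2, 0, 2, -2], [1, 2, 2, -1], [-1, 0, -2, 1], [1, 0, 2, 2]]

Take x = bj: its C-coordinates are the j-th standard unit vector, so P e_j — column j of P — equals [bj]_G.
b1 = 2c1 + c2 - c3 + c4, giving column 1 = <2, 1, -1, 1>; repeating for each j gives P = [[2, 0, 2, -2], [1, 2, 2, -1], [-1, 0, -2, 1], [1, 0, 2, 2]].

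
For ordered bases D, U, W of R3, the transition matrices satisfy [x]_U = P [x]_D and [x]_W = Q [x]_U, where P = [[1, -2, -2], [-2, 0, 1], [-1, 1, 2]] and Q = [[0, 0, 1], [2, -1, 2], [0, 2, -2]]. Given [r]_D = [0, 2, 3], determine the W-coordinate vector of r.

First [r]_U = P [r]_D = [-10, 3, 8].
Then [r]_W = Q [r]_U = [8, -7, -10].

[8, -7, -10]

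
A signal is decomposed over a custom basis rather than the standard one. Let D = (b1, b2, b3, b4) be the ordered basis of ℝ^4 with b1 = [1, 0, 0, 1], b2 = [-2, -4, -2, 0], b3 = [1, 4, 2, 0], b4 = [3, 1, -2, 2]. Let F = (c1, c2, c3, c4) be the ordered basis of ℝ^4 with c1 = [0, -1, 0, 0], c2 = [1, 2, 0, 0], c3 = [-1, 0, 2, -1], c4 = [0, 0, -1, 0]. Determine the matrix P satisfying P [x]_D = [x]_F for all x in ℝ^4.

Let M have columns bj and N have columns cj. Then for every x, N [x]_F = x = M [x]_D, so P = N^(-1) M.
Since det N = -1, N^(-1) has integer entries; multiplying gives P = [[0, 0, -2, 1], [0, -2, 1, 1], [-1, 0, 0, -2], [-2, 2, -2, -2]].

[[0, 0, -2, 1], [0, -2, 1, 1], [-1, 0, 0, -2], [-2, 2, -2, -2]]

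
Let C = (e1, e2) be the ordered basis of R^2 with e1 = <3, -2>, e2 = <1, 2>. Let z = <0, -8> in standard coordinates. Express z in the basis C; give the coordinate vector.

<1, -3>

[z]_C is the unique c with M c = z, where M has columns e1, e2.
System: 3c_1 + c_2 = 0, -2c_1 + 2c_2 = -8; solving gives c_1 = 1, c_2 = -3.
Check: e1 - 3e2 = <0, -8>.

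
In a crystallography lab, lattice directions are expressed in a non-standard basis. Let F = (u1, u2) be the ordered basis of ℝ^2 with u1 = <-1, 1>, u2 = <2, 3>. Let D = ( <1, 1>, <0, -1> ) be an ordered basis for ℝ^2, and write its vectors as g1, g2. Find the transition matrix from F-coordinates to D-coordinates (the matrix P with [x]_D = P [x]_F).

Let M have columns uj and N have columns gj. Then for every x, N [x]_D = x = M [x]_F, so P = N^(-1) M.
Since det N = -1, N^(-1) has integer entries; multiplying gives P = [[-1, 2], [-2, -1]].

[[-1, 2], [-2, -1]]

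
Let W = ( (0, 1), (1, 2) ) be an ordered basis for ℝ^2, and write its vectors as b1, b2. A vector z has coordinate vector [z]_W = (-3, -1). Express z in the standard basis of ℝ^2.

(-1, -5)

By definition z = -3b1 - b2.
Summing componentwise gives (-1, -5).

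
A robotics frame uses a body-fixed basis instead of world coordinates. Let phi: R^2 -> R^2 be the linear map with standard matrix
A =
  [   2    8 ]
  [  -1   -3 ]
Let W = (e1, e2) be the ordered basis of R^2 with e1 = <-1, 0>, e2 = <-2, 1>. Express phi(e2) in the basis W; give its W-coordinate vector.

<-2, -1>

Column 2 of [phi]_W is the W-coordinate vector of phi(e2).
In standard coordinates phi(e2) = A e2 = <4, -1>.
Converting to W: <4, -1> = -2e1 - e2, so the coordinate vector is <-2, -1>.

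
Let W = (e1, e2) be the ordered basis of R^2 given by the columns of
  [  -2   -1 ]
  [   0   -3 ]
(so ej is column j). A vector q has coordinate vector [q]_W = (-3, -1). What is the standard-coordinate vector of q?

(7, 3)

By definition q = -3e1 - e2.
Summing componentwise gives (7, 3).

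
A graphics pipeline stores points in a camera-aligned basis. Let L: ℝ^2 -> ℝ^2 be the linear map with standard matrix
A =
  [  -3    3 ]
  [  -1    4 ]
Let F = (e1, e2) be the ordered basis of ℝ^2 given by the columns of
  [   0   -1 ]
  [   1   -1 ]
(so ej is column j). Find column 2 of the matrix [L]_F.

<-3, 0>

Compute L(e2) = A e2 = <0, -3> in standard coordinates.
Then write this in F-coordinates: solve for y in y_1 e1 + y_2 e2 = <0, -3>.
This gives y = <-3, 0>, which is column 2 of [L]_F.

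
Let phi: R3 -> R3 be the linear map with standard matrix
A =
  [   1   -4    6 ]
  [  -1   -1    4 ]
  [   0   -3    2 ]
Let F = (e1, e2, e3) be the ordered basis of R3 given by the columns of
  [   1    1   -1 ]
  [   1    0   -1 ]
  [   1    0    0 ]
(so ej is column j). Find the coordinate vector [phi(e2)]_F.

(0, 2, 1)

Column 2 of [phi]_F is the F-coordinate vector of phi(e2).
In standard coordinates phi(e2) = A e2 = (1, -1, 0).
Converting to F: (1, -1, 0) = 0·e1 + 2e2 + e3, so the coordinate vector is (0, 2, 1).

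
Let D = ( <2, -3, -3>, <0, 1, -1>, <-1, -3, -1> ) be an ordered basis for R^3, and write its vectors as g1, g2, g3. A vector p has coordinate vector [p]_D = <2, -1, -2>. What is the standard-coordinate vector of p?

<6, -1, -3>

p = M [p]_D, where M has columns g1, ..., g3.
Carrying out the matrix-vector product, p = <6, -1, -3>.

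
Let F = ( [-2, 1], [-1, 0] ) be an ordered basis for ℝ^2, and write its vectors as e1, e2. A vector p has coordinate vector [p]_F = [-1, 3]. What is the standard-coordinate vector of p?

By definition p = -e1 + 3e2.
Summing componentwise gives [-1, -1].

[-1, -1]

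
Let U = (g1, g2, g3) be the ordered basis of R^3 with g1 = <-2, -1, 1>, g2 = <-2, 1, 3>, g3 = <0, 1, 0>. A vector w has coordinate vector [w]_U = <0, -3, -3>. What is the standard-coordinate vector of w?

By definition w = 0·g1 - 3g2 - 3g3.
Summing componentwise gives <6, -6, -9>.

<6, -6, -9>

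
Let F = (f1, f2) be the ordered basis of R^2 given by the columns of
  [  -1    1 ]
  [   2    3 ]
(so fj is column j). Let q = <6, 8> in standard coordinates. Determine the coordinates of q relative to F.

<-2, 4>

[q]_F is the unique c with M c = q, where M has columns f1, f2.
System: -c_1 + c_2 = 6, 2c_1 + 3c_2 = 8; solving gives c_1 = -2, c_2 = 4.
Check: -2f1 + 4f2 = <6, 8>.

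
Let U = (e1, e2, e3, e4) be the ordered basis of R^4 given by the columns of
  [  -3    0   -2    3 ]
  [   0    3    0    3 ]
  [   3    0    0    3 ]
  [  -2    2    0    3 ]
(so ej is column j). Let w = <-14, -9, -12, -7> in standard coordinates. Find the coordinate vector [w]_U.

[w]_U is the unique c with M c = w, where M has columns e1, ..., e4.
Row-reducing the augmented matrix [M | w] gives c = (-1, 0, 4, -3).
Check: -e1 + 0·e2 + 4e3 - 3e4 = <-14, -9, -12, -7>.

<-1, 0, 4, -3>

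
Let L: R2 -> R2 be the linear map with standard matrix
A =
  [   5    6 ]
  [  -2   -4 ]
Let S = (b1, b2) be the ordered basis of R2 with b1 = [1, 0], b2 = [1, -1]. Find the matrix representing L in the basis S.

The j-th column of [L]_S is [L(bj)]_S.
L(b1) = A b1 = [5, -2] = 3b1 + 2b2, so column 1 is [3, 2].
Repeating for b2 and assembling the columns gives [[3, 1], [2, -2]].

[[3, 1], [2, -2]]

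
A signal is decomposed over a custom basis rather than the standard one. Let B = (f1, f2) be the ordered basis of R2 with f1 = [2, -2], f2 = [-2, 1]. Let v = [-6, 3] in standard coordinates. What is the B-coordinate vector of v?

We seek scalars with c_1 f1 + c_2 f2 = v; equivalently solve M c = v where the columns of M are f1, f2.
System: 2c_1 - 2c_2 = -6, -2c_1 + c_2 = 3; solving gives c_1 = 0, c_2 = 3.
Check: 0·f1 + 3f2 = [-6, 3].

[0, 3]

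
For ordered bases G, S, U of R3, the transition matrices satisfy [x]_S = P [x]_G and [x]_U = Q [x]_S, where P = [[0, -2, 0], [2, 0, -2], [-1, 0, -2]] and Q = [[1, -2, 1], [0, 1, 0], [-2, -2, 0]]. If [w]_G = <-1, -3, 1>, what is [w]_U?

First [w]_S = P [w]_G = <6, -4, -1>.
Then [w]_U = Q [w]_S = <13, -4, -4>.

<13, -4, -4>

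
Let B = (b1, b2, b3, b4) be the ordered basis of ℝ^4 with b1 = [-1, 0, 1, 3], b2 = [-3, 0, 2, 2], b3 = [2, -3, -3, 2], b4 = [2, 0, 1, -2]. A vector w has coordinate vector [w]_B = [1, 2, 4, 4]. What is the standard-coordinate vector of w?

[9, -12, -3, 7]

w = M [w]_B, where M has columns b1, ..., b4.
Carrying out the matrix-vector product, w = [9, -12, -3, 7].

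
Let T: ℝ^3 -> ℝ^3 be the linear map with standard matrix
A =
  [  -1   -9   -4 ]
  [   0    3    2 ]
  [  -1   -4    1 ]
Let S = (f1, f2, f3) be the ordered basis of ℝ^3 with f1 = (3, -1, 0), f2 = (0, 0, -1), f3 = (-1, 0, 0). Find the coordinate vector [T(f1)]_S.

(3, -1, 3)

Column 1 of [T]_S is the S-coordinate vector of T(f1).
In standard coordinates T(f1) = A f1 = (6, -3, 1).
Converting to S: (6, -3, 1) = 3f1 - f2 + 3f3, so the coordinate vector is (3, -1, 3).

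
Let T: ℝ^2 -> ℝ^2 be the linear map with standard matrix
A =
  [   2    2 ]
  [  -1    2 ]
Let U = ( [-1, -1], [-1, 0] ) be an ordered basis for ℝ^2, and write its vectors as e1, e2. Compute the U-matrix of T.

[[1, -1], [3, 3]]

Let P have columns e1, e2. Then [T]_U = P^(-1) A P.
Here det P = -1, so P^(-1) is integer; computing A P first and then P^(-1)(A P) gives [[1, -1], [3, 3]].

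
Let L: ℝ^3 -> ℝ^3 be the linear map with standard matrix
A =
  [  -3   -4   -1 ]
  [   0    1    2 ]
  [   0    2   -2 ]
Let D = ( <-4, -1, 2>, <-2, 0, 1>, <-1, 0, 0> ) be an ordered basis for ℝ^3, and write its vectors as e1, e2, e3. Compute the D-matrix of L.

[[-3, -2, 0], [0, 2, 0], [-2, -1, -3]]

Let P have columns e1, ..., e3. Then [L]_D = P^(-1) A P.
Here det P = 1, so P^(-1) is integer; computing A P first and then P^(-1)(A P) gives [[-3, -2, 0], [0, 2, 0], [-2, -1, -3]].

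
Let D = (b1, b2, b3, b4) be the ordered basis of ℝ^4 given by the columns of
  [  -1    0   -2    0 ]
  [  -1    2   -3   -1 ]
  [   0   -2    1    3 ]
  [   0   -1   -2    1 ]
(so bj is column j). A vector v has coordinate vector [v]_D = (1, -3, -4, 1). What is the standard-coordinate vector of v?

By definition v = b1 - 3b2 - 4b3 + b4.
Summing componentwise gives (7, 4, 5, 12).

(7, 4, 5, 12)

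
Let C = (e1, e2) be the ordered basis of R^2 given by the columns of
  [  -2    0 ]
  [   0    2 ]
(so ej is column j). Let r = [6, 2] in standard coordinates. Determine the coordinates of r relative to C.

[-3, 1]

[r]_C is the unique c with M c = r, where M has columns e1, e2.
System: -2c_1 + 0c_2 = 6, 0c_1 + 2c_2 = 2; solving gives c_1 = -3, c_2 = 1.
Check: -3e1 + e2 = [6, 2].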